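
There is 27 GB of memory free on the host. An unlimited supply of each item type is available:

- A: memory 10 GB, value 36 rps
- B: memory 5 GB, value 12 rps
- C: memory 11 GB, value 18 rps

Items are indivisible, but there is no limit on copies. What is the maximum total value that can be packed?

84 rps

Best value-per-unit is A at 36/10; filling with it alone gives 2×36 = 72.
Optimal mix: 2×A + 1×B → memory 25, value 84.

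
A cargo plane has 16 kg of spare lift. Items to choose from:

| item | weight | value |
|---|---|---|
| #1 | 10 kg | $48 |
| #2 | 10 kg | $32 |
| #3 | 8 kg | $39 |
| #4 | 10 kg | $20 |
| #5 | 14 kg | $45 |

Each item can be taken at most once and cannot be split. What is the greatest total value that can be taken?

$48

Check high-value combinations within 16 kg:
- #1: weight 10, value 48
- #5: weight 14, value 45
- #3: weight 8, value 39
- #2: weight 10, value 32
- #4: weight 10, value 20
Best: $48.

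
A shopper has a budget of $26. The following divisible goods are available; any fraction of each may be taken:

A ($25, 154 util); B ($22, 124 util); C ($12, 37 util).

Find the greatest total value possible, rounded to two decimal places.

159.64

Take in order of value per unit:
- A (154/25 per unit): all 25 → value 154, running total 154.00
- B (124/22 per unit): 1 of 22 → value 1×124/22 = 5.6364, running total 159.64
Total 159.64.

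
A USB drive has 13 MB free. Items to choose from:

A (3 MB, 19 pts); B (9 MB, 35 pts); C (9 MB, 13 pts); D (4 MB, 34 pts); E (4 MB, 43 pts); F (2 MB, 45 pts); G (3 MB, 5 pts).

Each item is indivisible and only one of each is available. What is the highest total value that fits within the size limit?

This is a 0/1 knapsack; check combinations near the capacity.
- A+D+E+F: size 3+4+4+2=13, value 19+34+43+45=141
- D+E+F+G: size 4+4+2+3=13, value 34+43+45+5=127
- D+E+F: size 4+4+2=10, value 34+43+45=122
- A+E+F+G: size 3+4+2+3=12, value 19+43+45+5=112
- A+E+F: size 3+4+2=9, value 19+43+45=107
Best: 141 pts.

141 pts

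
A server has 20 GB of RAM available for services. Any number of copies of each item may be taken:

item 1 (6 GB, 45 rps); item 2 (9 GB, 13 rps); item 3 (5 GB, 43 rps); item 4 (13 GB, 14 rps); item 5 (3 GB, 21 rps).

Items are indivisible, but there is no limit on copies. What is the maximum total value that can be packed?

172 rps

Best value-per-unit is item 3 at 43/5, and filling with it alone uses memory 4×5=20. No mix of the others beats 4×43 = 172.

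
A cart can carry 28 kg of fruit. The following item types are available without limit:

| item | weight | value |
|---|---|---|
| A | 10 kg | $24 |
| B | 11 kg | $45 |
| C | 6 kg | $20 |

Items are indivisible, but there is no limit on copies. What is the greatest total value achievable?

$110

Best value-per-unit is B at 45/11; filling with it alone gives 2×45 = 90.
Optimal mix: 2×B + 1×C → weight 28, value 110.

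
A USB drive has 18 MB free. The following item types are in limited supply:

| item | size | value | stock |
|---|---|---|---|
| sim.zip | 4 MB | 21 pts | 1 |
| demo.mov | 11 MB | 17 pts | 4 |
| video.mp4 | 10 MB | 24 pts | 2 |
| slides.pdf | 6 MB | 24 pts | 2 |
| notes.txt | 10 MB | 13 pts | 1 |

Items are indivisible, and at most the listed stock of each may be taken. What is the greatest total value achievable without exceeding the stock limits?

69 pts

Top feasible selections:
- 1×sim.zip + 2×slides.pdf: size 16, value 69
- 2×slides.pdf: size 12, value 48
- 1×video.mp4 + 1×slides.pdf: size 16, value 48
Best: 69 pts.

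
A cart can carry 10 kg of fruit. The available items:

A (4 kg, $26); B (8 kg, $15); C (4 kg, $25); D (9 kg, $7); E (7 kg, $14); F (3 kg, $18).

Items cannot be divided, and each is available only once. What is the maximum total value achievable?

Check high-value combinations within 10 kg:
- A+C: weight 4+4=8, value 26+25=51
- A+F: weight 4+3=7, value 26+18=44
- C+F: weight 4+3=7, value 25+18=43
- E+F: weight 7+3=10, value 14+18=32
Best: $51.

$51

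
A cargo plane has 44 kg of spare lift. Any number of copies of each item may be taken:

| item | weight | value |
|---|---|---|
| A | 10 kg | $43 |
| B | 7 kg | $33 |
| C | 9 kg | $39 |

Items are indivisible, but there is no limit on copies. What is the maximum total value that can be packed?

Best value-per-unit is B at 33/7; filling with it alone gives 6×33 = 198.
Optimal mix: 5×B + 1×C → weight 44, value 204.

$204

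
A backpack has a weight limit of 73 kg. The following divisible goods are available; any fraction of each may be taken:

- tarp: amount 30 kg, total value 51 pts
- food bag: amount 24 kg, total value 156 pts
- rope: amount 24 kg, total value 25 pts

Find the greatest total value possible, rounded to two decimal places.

Take in order of value per unit:
- food bag (156/24 per unit): all 24 → value 156, running total 156.00
- tarp (51/30 per unit): all 30 → value 51, running total 207.00
- rope (25/24 per unit): 19 of 24 → value 19×25/24 = 19.7917, running total 226.79
Total 226.79.

226.79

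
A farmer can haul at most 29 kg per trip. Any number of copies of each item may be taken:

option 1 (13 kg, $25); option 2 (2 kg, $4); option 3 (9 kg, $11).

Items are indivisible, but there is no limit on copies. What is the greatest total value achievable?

Best value-per-unit is option 2 at 4/2; filling with it alone gives 14×4 = 56.
Optimal mix: 1×option 1 + 8×option 2 → weight 29, value 57.

$57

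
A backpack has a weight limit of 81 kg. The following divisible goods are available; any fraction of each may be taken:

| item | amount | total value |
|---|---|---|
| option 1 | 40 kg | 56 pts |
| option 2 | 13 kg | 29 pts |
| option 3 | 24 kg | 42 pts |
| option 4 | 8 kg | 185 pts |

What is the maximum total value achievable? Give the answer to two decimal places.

306.40

Take in order of value per unit:
- option 4 (185/8 per unit): all 8 → value 185, running total 185.00
- option 2 (29/13 per unit): all 13 → value 29, running total 214.00
- option 3 (42/24 per unit): all 24 → value 42, running total 256.00
- option 1 (56/40 per unit): 36 of 40 → value 36×56/40 = 50.4000, running total 306.40
Total 306.40.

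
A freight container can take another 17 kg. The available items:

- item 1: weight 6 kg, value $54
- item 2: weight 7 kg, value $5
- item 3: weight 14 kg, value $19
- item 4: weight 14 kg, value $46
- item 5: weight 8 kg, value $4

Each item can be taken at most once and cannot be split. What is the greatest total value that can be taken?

$59

Check high-value combinations within 17 kg:
- item 1+item 2: weight 6+7=13, value 54+5=59
- item 1+item 5: weight 6+8=14, value 54+4=58
- item 1: weight 6, value 54
- item 4: weight 14, value 46
- item 3: weight 14, value 19
Best: $59.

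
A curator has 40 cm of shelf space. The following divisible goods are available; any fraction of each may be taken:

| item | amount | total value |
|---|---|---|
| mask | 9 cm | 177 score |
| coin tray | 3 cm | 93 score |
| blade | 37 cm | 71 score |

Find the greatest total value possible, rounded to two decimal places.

323.73

Take in order of value per unit:
- coin tray (93/3 per unit): all 3 → value 93, running total 93.00
- mask (177/9 per unit): all 9 → value 177, running total 270.00
- blade (71/37 per unit): 28 of 37 → value 28×71/37 = 53.7297, running total 323.73
Total 323.73.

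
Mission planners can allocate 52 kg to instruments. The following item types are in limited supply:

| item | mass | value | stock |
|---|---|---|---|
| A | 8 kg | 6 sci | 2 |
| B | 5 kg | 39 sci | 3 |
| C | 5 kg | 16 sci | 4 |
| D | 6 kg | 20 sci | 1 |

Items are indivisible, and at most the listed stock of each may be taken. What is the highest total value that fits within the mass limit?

207 sci

Top feasible selections:
- 1×A + 3×B + 4×C + 1×D: mass 49, value 207
- 3×B + 4×C + 1×D: mass 41, value 201
Best: 207 sci.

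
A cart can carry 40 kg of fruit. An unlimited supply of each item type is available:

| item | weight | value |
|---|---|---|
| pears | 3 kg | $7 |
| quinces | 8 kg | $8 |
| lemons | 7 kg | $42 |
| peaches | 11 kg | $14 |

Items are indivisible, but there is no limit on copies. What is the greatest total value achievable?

Best value-per-unit is lemons at 42/7; filling with it alone gives 5×42 = 210.
Optimal mix: 1×pears + 5×lemons → weight 38, value 217.

$217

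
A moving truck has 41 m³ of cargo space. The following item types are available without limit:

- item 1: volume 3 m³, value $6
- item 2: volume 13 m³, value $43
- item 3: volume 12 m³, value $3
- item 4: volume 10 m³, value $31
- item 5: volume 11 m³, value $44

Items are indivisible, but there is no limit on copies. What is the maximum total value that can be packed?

$144

Best value-per-unit is item 5 at 44/11; filling with it alone gives 3×44 = 132.
Optimal mix: 2×item 1 + 3×item 5 → volume 39, value 144.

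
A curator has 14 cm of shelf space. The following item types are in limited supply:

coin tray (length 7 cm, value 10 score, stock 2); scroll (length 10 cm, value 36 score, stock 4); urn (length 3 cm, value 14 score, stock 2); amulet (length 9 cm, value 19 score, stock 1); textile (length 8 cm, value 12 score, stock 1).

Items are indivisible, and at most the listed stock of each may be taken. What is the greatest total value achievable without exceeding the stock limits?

Top feasible selections:
- 1×scroll + 1×urn: length 13, value 50
- 2×urn + 1×textile: length 14, value 40
- 1×coin tray + 2×urn: length 13, value 38
Best: 50 score.

50 score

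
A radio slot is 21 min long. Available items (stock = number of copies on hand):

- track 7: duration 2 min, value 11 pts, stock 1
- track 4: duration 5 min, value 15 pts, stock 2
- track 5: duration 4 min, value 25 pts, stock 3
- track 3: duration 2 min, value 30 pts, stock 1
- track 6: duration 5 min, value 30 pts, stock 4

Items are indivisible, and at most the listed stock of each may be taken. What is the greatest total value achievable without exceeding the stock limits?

Best selections within duration 21 and stock limits:
- 1×track 7 + 3×track 5 + 1×track 3 + 1×track 6: duration 21, value 146
- 1×track 5 + 1×track 3 + 3×track 6: duration 21, value 145
Best: 146 pts.

146 pts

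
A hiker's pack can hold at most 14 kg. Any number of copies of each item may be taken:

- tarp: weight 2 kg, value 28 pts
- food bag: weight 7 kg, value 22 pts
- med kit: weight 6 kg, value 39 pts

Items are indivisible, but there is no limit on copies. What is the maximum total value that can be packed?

Best value-per-unit is tarp at 28/2, and filling with it alone uses weight 7×2=14. No mix of the others beats 7×28 = 196.

196 pts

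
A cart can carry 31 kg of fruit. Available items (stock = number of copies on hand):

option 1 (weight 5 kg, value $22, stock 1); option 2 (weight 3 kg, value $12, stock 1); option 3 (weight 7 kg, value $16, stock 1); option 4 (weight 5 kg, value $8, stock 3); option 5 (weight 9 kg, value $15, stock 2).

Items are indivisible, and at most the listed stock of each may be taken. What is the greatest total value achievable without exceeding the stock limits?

$74

Top feasible selections:
- 1×option 1 + 1×option 2 + 1×option 3 + 3×option 4: weight 30, value 74
- 1×option 1 + 1×option 2 + 1×option 3 + 1×option 4 + 1×option 5: weight 29, value 73
Best: $74.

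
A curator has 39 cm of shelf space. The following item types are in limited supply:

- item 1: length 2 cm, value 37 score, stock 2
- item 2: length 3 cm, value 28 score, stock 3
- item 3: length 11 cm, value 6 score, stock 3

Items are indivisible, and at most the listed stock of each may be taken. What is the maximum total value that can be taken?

170 score

Best selections within length 39 and stock limits:
- 2×item 1 + 3×item 2 + 2×item 3: length 35, value 170
- 2×item 1 + 3×item 2 + 1×item 3: length 24, value 164
Best: 170 score.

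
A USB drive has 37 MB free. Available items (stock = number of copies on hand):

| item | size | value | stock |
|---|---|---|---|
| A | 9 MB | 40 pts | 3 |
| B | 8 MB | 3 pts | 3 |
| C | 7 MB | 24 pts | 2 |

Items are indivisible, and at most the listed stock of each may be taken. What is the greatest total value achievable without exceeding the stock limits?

144 pts

Top feasible selections:
- 3×A + 1×C: size 34, value 144
- 2×A + 2×C: size 32, value 128
Best: 144 pts.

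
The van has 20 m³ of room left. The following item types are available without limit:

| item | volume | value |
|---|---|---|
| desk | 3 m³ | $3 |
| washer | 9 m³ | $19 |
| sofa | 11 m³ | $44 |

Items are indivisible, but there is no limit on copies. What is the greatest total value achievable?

Best value-per-unit is sofa at 44/11; filling with it alone gives 1×44 = 44.
Optimal mix: 1×washer + 1×sofa → volume 20, value 63.

$63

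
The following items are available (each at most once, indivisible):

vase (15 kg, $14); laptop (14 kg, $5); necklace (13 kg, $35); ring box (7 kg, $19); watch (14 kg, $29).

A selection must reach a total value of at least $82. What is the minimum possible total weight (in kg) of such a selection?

Subsets with value ≥ 82, sorted by total weight:
- necklace+ring box+watch: weight 34, value 83
- laptop+necklace+ring box+watch: weight 48, value 88
Minimum weight: 34 kg.

34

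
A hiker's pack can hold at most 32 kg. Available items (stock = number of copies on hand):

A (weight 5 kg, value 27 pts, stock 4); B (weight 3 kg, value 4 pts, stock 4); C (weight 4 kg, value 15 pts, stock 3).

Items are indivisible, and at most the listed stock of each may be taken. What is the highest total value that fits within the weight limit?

153 pts

Best selections within weight 32 and stock limits:
- 4×A + 3×C: weight 32, value 153
- 4×A + 1×B + 2×C: weight 31, value 142
- 4×A + 2×C: weight 28, value 138
- 4×A + 2×B + 1×C: weight 30, value 131
Best: 153 pts.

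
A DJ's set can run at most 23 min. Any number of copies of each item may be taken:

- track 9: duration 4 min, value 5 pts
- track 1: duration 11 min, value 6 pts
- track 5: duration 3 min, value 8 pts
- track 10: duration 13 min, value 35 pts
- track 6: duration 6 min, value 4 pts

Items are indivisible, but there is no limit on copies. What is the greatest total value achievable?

59 pts

Best value-per-unit is track 10 at 35/13; filling with it alone gives 1×35 = 35.
Optimal mix: 3×track 5 + 1×track 10 → duration 22, value 59.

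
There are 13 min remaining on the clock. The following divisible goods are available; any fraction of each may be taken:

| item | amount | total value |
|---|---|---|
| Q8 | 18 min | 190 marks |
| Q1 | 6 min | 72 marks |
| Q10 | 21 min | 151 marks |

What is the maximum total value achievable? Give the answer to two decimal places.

Take in order of value per unit:
- Q1 (72/6 per unit): all 6 → value 72, running total 72.00
- Q8 (190/18 per unit): 7 of 18 → value 7×190/18 = 73.8889, running total 145.89
Total 145.89.

145.89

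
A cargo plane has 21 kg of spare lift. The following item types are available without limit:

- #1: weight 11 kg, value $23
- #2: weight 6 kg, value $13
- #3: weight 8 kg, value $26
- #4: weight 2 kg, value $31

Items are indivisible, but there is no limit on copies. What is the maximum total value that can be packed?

Best value-per-unit is #4 at 31/2, and filling with it alone uses weight 10×2=20. No mix of the others beats 10×31 = 310.

$310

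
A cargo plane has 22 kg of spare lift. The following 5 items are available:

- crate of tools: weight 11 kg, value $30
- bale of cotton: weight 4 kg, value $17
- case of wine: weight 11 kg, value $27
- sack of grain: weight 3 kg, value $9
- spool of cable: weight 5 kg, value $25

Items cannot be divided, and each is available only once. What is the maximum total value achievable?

Check high-value combinations within 22 kg:
- crate of tools+bale of cotton+spool of cable: weight 11+4+5=20, value 30+17+25=72
- bale of cotton+case of wine+spool of cable: weight 4+11+5=20, value 17+27+25=69
- crate of tools+sack of grain+spool of cable: weight 11+3+5=19, value 30+9+25=64
- case of wine+sack of grain+spool of cable: weight 11+3+5=19, value 27+9+25=61
Best: $72.

$72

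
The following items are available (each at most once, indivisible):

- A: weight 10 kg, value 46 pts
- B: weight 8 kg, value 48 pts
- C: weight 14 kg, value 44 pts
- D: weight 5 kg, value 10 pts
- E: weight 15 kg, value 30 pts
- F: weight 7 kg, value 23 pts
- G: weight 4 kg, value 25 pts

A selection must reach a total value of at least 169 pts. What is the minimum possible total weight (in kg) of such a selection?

Subsets with value ≥ 169, sorted by total weight:
- A+B+C+D+G: weight 41, value 173
- A+B+C+F+G: weight 43, value 186
Minimum weight: 41 kg.

41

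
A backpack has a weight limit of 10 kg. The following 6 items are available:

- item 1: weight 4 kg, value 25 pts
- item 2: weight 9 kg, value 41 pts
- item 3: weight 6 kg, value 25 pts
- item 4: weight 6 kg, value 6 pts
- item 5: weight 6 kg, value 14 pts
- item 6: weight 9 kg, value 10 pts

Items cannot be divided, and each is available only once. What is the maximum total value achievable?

Check high-value combinations within 10 kg:
- item 1+item 3: weight 4+6=10, value 25+25=50
- item 2: weight 9, value 41
- item 1+item 5: weight 4+6=10, value 25+14=39
- item 1+item 4: weight 4+6=10, value 25+6=31
Best: 50 pts.

50 pts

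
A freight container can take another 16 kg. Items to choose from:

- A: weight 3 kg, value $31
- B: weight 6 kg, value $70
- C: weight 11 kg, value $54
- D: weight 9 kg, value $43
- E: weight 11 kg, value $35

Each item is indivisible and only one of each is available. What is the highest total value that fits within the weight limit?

Check high-value combinations within 16 kg:
- B+D: weight 6+9=15, value 70+43=113
- A+B: weight 3+6=9, value 31+70=101
- A+C: weight 3+11=14, value 31+54=85
- A+D: weight 3+9=12, value 31+43=74
Best: $113.

$113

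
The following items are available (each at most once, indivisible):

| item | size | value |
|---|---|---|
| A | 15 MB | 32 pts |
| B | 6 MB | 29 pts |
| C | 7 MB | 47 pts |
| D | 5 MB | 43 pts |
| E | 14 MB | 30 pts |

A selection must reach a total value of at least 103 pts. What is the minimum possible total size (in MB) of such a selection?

18

Subsets with value ≥ 103, sorted by total size:
- B+C+D: size 18, value 119
- C+D+E: size 26, value 120
Minimum size: 18 MB.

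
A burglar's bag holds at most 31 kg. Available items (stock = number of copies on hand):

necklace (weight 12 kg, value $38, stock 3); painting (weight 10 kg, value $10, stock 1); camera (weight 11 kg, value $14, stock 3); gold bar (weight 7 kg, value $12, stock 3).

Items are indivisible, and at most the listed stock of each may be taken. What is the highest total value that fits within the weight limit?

Best selections within weight 31 and stock limits:
- 2×necklace + 1×gold bar: weight 31, value 88
- 2×necklace: weight 24, value 76
- 1×necklace + 1×camera + 1×gold bar: weight 30, value 64
Best: $88.

$88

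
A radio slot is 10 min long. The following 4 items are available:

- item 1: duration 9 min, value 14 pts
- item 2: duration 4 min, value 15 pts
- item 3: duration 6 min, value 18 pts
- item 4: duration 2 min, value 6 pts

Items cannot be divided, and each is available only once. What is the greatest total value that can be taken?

Check high-value combinations within 10 min:
- item 2+item 3: duration 4+6=10, value 15+18=33
- item 3+item 4: duration 6+2=8, value 18+6=24
- item 2+item 4: duration 4+2=6, value 15+6=21
- item 3: duration 6, value 18
Best: 33 pts.

33 pts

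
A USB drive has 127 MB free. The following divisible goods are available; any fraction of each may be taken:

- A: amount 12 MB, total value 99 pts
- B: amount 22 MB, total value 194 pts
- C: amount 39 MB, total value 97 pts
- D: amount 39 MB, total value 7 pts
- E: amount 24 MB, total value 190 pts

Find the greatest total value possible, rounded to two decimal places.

Take in order of value per unit:
- B (194/22 per unit): all 22 → value 194, running total 194.00
- A (99/12 per unit): all 12 → value 99, running total 293.00
- E (190/24 per unit): all 24 → value 190, running total 483.00
- C (97/39 per unit): all 39 → value 97, running total 580.00
- D (7/39 per unit): 30 of 39 → value 30×7/39 = 5.3846, running total 585.38
Total 585.38.

585.38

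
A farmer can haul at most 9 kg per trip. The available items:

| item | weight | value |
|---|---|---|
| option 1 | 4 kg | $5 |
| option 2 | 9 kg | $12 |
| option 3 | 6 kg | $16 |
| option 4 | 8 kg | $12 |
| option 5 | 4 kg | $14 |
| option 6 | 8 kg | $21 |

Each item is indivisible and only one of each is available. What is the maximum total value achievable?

$21

Check high-value combinations within 9 kg:
- option 6: weight 8, value 21
- option 1+option 5: weight 4+4=8, value 5+14=19
- option 3: weight 6, value 16
Best: $21.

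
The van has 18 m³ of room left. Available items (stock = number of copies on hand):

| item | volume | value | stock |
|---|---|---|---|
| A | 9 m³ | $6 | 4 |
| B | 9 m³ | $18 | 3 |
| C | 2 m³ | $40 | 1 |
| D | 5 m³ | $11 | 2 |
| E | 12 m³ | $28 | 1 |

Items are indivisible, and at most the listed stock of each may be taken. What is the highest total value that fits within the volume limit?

Top feasible selections:
- 1×B + 1×C + 1×D: volume 16, value 69
- 1×C + 1×E: volume 14, value 68
- 1×C + 2×D: volume 12, value 62
- 1×B + 1×C: volume 11, value 58
Best: $69.

$69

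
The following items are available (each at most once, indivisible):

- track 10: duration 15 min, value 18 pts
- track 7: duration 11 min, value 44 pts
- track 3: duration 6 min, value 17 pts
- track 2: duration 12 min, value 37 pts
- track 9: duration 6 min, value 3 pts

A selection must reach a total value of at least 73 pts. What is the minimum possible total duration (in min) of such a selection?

23

Subsets with value ≥ 73, sorted by total duration:
- track 7+track 2: duration 23, value 81
- track 7+track 3+track 2: duration 29, value 98
- track 7+track 2+track 9: duration 29, value 84
- track 10+track 7+track 3: duration 32, value 79
Minimum duration: 23 min.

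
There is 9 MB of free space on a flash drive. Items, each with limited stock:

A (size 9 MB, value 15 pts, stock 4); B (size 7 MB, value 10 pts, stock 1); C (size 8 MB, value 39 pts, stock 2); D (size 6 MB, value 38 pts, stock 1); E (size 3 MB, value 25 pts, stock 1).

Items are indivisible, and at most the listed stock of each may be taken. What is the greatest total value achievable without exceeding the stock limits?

63 pts

Top feasible selections:
- 1×D + 1×E: size 9, value 63
- 1×C: size 8, value 39
- 1×D: size 6, value 38
- 1×E: size 3, value 25
Best: 63 pts.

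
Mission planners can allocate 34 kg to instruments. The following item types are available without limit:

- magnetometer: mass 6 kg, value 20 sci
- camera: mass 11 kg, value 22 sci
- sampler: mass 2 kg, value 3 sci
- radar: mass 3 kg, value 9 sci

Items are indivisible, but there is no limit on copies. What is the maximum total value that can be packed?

Best value-per-unit is magnetometer at 20/6; filling with it alone gives 5×20 = 100.
Optimal mix: 5×magnetometer + 1×radar → mass 33, value 109.

109 sci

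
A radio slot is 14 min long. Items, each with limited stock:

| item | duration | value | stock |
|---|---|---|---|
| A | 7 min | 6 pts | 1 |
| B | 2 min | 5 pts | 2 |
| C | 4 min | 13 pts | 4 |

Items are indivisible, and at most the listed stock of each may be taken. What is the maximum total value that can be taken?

Best selections within duration 14 and stock limits:
- 1×B + 3×C: duration 14, value 44
- 3×C: duration 12, value 39
- 2×B + 2×C: duration 12, value 36
- 1×B + 2×C: duration 10, value 31
Best: 44 pts.

44 pts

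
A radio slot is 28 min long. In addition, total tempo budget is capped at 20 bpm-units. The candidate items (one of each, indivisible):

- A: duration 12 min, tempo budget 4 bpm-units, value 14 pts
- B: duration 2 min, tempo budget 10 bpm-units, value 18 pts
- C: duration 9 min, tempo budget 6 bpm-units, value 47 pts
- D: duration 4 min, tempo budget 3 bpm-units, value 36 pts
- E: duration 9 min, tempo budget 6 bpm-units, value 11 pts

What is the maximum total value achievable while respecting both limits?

101 pts

Feasible sets respecting both limits:
- B+C+D: duration 15, tempo budget 19, value 101
- A+C+D: duration 25, tempo budget 13, value 97
- C+D+E: duration 22, tempo budget 15, value 94
- C+D: duration 13, tempo budget 9, value 83
Best: 101 pts.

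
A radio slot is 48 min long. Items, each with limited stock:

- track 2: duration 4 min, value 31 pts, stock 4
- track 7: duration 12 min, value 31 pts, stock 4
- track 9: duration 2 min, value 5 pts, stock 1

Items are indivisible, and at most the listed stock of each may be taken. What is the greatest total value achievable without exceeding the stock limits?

Best selections within duration 48 and stock limits:
- 4×track 2 + 2×track 7 + 1×track 9: duration 42, value 191
- 4×track 2 + 2×track 7: duration 40, value 186
Best: 191 pts.

191 pts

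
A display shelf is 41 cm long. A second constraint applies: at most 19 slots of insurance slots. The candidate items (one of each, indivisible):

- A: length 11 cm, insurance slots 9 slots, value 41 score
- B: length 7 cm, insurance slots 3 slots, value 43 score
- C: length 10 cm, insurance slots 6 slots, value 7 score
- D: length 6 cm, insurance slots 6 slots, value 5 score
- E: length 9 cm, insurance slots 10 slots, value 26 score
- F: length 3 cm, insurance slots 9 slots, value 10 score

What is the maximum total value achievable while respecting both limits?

Feasible sets respecting both limits:
- A+B+C: length 28, insurance slots 18, value 91
- A+B+D: length 24, insurance slots 18, value 89
- A+B: length 18, insurance slots 12, value 84
Best: 91 score.

91 score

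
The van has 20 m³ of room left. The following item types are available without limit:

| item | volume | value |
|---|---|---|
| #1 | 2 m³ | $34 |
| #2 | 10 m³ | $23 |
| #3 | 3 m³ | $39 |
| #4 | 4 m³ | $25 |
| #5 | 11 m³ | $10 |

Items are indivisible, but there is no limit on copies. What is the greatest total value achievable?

$340

Best value-per-unit is #1 at 34/2, and filling with it alone uses volume 10×2=20. No mix of the others beats 10×34 = 340.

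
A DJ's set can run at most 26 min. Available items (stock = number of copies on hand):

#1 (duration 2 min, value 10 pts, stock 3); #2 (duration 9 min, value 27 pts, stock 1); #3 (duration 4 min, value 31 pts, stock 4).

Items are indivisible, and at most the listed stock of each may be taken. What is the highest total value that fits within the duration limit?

Best selections within duration 26 and stock limits:
- 3×#1 + 4×#3: duration 22, value 154
- 1×#2 + 4×#3: duration 25, value 151
- 2×#1 + 4×#3: duration 20, value 144
Best: 154 pts.

154 pts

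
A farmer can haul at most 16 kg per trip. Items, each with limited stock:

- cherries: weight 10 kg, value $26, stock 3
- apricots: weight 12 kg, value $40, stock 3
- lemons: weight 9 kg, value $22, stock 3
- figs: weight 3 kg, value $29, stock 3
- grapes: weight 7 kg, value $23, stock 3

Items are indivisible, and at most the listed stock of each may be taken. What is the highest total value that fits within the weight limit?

$110

Top feasible selections:
- 3×figs + 1×grapes: weight 16, value 110
- 3×figs: weight 9, value 87
Best: $110.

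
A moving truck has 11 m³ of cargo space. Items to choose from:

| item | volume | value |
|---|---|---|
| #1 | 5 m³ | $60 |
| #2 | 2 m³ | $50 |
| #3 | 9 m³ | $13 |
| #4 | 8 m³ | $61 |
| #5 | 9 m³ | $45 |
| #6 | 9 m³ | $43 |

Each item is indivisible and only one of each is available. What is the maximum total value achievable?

Check high-value combinations within 11 m³:
- #2+#4: volume 2+8=10, value 50+61=111
- #1+#2: volume 5+2=7, value 60+50=110
- #2+#5: volume 2+9=11, value 50+45=95
Best: $111.

$111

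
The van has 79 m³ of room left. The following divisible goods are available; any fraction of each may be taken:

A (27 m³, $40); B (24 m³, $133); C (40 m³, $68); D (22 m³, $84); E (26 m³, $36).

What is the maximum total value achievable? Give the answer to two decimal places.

Take in order of value per unit:
- B (133/24 per unit): all 24 → value 133, running total 133.00
- D (84/22 per unit): all 22 → value 84, running total 217.00
- C (68/40 per unit): 33 of 40 → value 33×68/40 = 56.1000, running total 273.10
Total 273.10.

273.10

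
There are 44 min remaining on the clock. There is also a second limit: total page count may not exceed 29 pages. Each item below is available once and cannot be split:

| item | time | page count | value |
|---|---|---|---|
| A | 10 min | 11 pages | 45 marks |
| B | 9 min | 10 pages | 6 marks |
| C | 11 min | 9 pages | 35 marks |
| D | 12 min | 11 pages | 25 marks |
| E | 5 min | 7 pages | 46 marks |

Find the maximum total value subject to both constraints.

126 marks

Feasible sets respecting both limits:
- A+C+E: time 26, page count 27, value 126
- A+D+E: time 27, page count 29, value 116
- C+D+E: time 28, page count 27, value 106
- A+B+E: time 24, page count 28, value 97
Best: 126 marks.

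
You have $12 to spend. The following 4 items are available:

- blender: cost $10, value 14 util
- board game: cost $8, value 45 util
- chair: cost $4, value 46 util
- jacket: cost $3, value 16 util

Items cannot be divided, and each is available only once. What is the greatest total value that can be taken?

Check high-value combinations within $12:
- board game+chair: cost 8+4=12, value 45+46=91
- chair+jacket: cost 4+3=7, value 46+16=62
- board game+jacket: cost 8+3=11, value 45+16=61
- chair: cost 4, value 46
- board game: cost 8, value 45
Best: 91 util.

91 util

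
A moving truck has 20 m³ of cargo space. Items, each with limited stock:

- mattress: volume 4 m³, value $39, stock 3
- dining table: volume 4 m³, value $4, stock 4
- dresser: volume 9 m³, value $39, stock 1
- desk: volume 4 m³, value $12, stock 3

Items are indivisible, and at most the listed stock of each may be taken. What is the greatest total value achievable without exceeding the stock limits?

Top feasible selections:
- 3×mattress + 2×desk: volume 20, value 141
- 3×mattress + 1×dining table + 1×desk: volume 20, value 133
Best: $141.

$141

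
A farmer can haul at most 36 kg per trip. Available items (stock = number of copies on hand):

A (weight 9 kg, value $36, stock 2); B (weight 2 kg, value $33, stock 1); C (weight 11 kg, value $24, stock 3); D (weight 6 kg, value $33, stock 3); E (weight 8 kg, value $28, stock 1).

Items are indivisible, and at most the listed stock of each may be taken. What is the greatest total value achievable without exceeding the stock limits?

$171

Top feasible selections:
- 2×A + 1×B + 2×D: weight 32, value 171
- 2×A + 3×D: weight 36, value 171
Best: $171.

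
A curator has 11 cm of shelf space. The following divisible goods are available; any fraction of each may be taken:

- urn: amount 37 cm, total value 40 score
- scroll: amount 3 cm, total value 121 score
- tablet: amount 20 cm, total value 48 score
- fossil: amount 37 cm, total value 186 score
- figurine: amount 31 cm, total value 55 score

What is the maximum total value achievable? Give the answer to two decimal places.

161.22

Take in order of value per unit:
- scroll (121/3 per unit): all 3 → value 121, running total 121.00
- fossil (186/37 per unit): 8 of 37 → value 8×186/37 = 40.2162, running total 161.22
Total 161.22.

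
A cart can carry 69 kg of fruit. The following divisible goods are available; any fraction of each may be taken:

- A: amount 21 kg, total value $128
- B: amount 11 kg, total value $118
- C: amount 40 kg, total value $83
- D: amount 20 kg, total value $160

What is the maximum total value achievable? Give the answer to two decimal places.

441.28

Take in order of value per unit:
- B (118/11 per unit): all 11 → value 118, running total 118.00
- D (160/20 per unit): all 20 → value 160, running total 278.00
- A (128/21 per unit): all 21 → value 128, running total 406.00
- C (83/40 per unit): 17 of 40 → value 17×83/40 = 35.2750, running total 441.28
Total 441.28.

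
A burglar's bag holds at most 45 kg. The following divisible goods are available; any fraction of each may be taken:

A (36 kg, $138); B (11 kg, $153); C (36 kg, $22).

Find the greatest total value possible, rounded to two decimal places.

283.33

Take in order of value per unit:
- B (153/11 per unit): all 11 → value 153, running total 153.00
- A (138/36 per unit): 34 of 36 → value 34×138/36 = 130.3333, running total 283.33
Total 283.33.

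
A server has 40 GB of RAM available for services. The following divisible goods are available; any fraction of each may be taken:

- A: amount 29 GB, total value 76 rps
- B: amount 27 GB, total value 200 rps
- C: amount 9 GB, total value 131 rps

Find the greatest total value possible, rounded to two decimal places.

Take in order of value per unit:
- C (131/9 per unit): all 9 → value 131, running total 131.00
- B (200/27 per unit): all 27 → value 200, running total 331.00
- A (76/29 per unit): 4 of 29 → value 4×76/29 = 10.4828, running total 341.48
Total 341.48.

341.48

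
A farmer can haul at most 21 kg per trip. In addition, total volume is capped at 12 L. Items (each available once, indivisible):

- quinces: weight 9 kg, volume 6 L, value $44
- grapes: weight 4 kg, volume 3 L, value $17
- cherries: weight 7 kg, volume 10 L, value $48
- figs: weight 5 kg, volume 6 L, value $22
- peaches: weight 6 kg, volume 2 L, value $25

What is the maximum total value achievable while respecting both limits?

$86

Feasible sets respecting both limits:
- quinces+grapes+peaches: weight 19, volume 11, value 86
- cherries+peaches: weight 13, volume 12, value 73
- quinces+peaches: weight 15, volume 8, value 69
Best: $86.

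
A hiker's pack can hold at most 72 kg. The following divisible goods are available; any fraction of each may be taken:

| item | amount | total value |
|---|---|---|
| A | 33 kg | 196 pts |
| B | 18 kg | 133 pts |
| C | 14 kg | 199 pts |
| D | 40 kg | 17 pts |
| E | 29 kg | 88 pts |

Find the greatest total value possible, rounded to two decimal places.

Take in order of value per unit:
- C (199/14 per unit): all 14 → value 199, running total 199.00
- B (133/18 per unit): all 18 → value 133, running total 332.00
- A (196/33 per unit): all 33 → value 196, running total 528.00
- E (88/29 per unit): 7 of 29 → value 7×88/29 = 21.2414, running total 549.24
Total 549.24.

549.24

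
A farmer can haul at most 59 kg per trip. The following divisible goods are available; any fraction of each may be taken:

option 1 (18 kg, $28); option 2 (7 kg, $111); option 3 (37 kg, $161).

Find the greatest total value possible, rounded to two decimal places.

295.33

Take in order of value per unit:
- option 2 (111/7 per unit): all 7 → value 111, running total 111.00
- option 3 (161/37 per unit): all 37 → value 161, running total 272.00
- option 1 (28/18 per unit): 15 of 18 → value 15×28/18 = 23.3333, running total 295.33
Total 295.33.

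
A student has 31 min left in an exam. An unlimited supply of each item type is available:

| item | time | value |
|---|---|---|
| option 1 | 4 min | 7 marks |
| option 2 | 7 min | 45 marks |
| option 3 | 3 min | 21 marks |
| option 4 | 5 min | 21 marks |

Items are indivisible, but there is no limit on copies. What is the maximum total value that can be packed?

Best value-per-unit is option 3 at 21/3; filling with it alone gives 10×21 = 210.
Optimal mix: 1×option 2 + 8×option 3 → time 31, value 213.

213 marks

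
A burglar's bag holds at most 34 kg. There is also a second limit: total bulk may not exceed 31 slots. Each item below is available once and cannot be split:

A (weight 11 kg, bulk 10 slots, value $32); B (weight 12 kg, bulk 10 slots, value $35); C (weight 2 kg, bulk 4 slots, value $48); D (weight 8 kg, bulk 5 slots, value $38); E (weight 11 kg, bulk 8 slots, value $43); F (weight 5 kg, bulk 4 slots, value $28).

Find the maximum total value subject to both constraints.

Feasible sets respecting both limits:
- B+C+D+E: weight 33, bulk 27, value 164
- A+C+D+E: weight 32, bulk 27, value 161
- C+D+E+F: weight 26, bulk 21, value 157
Best: $164.

$164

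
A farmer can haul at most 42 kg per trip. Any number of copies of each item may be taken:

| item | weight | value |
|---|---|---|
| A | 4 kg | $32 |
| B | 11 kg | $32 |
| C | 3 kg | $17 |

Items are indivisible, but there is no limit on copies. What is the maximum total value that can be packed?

Best value-per-unit is A at 32/4; filling with it alone gives 10×32 = 320.
Optimal mix: 9×A + 2×C → weight 42, value 322.

$322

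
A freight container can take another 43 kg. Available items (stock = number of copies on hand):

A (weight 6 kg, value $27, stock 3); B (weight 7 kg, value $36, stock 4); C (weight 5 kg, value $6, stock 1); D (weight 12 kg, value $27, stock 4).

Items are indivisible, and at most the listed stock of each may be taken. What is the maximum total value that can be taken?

Best selections within weight 43 and stock limits:
- 2×A + 4×B: weight 40, value 198
- 3×A + 3×B: weight 39, value 189
Best: $198.

$198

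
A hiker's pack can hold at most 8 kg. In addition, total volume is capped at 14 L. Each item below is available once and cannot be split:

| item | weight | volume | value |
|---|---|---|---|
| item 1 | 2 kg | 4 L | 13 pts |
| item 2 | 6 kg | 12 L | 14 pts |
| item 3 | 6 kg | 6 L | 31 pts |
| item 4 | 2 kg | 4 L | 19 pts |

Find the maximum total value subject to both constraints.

50 pts

Feasible sets respecting both limits:
- item 3+item 4: weight 8, volume 10, value 50
- item 1+item 3: weight 8, volume 10, value 44
- item 1+item 4: weight 4, volume 8, value 32
Best: 50 pts.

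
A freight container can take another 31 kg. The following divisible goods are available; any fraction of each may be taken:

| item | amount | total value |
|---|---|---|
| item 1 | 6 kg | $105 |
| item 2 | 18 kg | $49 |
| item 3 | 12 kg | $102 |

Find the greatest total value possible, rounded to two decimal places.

242.39

Take in order of value per unit:
- item 1 (105/6 per unit): all 6 → value 105, running total 105.00
- item 3 (102/12 per unit): all 12 → value 102, running total 207.00
- item 2 (49/18 per unit): 13 of 18 → value 13×49/18 = 35.3889, running total 242.39
Total 242.39.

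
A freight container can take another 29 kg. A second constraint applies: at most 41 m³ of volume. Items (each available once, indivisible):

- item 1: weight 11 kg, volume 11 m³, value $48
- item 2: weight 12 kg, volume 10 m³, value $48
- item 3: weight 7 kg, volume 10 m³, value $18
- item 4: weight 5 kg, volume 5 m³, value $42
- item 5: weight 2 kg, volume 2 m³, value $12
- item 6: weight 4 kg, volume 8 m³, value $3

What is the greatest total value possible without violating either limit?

$138

Feasible sets respecting both limits:
- item 1+item 2+item 4: weight 28, volume 26, value 138
- item 1+item 3+item 4+item 5+item 6: weight 29, volume 36, value 123
- item 1+item 3+item 4+item 5: weight 25, volume 28, value 120
Best: $138.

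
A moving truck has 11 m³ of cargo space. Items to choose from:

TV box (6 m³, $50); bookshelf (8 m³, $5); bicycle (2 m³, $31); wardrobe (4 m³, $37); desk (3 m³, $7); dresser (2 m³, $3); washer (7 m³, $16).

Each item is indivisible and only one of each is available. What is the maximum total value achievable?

$88

This is a 0/1 knapsack; check combinations near the capacity.
- TV box+bicycle+desk: volume 6+2+3=11, value 50+31+7=88
- TV box+wardrobe: volume 6+4=10, value 50+37=87
- TV box+bicycle+dresser: volume 6+2+2=10, value 50+31+3=84
- TV box+bicycle: volume 6+2=8, value 50+31=81
- bicycle+wardrobe+desk+dresser: volume 2+4+3+2=11, value 31+37+7+3=78
Best: $88.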